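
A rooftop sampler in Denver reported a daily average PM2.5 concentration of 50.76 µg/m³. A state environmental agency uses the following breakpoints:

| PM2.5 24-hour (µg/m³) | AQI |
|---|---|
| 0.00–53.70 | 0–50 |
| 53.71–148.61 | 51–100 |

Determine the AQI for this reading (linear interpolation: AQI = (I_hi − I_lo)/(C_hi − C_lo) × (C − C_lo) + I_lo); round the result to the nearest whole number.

47

PM2.5: 50.76 lies in 0.00–53.70, so I_lo=0, I_hi=50, C_lo=0.00, C_hi=53.70.
(50−0)/(53.70−0.00) × (50.76−0.00) + 0 = 50/53.70 × 50.76 + 0 ≈ 47.26 → 47.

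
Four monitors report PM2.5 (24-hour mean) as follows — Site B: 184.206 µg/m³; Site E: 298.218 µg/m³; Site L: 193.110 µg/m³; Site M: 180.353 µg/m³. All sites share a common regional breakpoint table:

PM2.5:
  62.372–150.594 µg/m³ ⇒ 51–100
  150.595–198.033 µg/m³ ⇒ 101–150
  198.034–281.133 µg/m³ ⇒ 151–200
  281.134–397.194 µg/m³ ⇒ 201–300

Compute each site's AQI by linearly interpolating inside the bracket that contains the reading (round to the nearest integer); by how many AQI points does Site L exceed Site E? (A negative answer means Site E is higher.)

-71

Site B: 184.206 ∈ [150.595, 198.033] ↔ index [101, 150].
101 + (184.206−150.595)·(150−101)/(198.033−150.595) = 101 + 33.611·49/47.438 ≈ 135.72, so AQI = 136.
Site E 298.218: bracket 281.134–397.194 → index 201–300; slope 99/116.060, offset 17.084.
AQI = 201 + 99/116.060·17.084 ≈ 215.57 ⇒ 216.
Site L 193.110: bracket 150.595–198.033 → index 101–150; slope 49/47.438, offset 42.515.
AQI = 101 + 49/47.438·42.515 ≈ 144.91 ⇒ 145.
Site M 180.353: bracket 150.595–198.033 → index 101–150; slope 49/47.438, offset 29.758.
AQI = 101 + 49/47.438·29.758 ≈ 131.74 ⇒ 132.
AQIs: Site B=136, Site E=216, Site L=145, Site M=132. Site L (145) − Site E (216) = -71.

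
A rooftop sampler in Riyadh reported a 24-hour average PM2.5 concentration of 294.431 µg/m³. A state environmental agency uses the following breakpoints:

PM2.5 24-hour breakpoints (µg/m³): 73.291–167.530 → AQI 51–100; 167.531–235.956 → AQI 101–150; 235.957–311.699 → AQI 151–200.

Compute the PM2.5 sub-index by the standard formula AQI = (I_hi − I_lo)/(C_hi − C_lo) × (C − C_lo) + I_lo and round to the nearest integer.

PM2.5: 294.431 ∈ [235.957, 311.699] ↔ index [151, 200].
151 + (294.431−235.957)·(200−151)/(311.699−235.957) = 151 + 58.474·49/75.742 ≈ 188.83, so AQI = 189.

189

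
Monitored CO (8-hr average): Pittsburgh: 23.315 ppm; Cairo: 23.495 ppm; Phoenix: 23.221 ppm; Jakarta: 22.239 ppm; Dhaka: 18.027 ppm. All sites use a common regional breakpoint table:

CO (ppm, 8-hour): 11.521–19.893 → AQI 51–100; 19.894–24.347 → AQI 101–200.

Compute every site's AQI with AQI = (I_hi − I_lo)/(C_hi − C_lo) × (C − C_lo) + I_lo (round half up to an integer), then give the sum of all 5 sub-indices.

775

Pittsburgh: 23.315 ∈ [19.894, 24.347] ↔ index [101, 200].
101 + (23.315−19.894)·(200−101)/(24.347−19.894) = 101 + 3.421·99/4.453 ≈ 177.06, so AQI = 177.
Cairo 23.495: bracket 19.894–24.347 → index 101–200; slope 99/4.453, offset 3.601.
AQI = 101 + 99/4.453·3.601 ≈ 181.06 ⇒ 181.
Phoenix: 23.221 lies in 19.894–24.347, so I_lo=101, I_hi=200, C_lo=19.894, C_hi=24.347.
(200−101)/(24.347−19.894) × (23.221−19.894) + 101 = 99/4.453 × 3.327 + 101 ≈ 174.97 → 175.
Jakarta: 22.239 lies in 19.894–24.347, so I_lo=101, I_hi=200, C_lo=19.894, C_hi=24.347.
(200−101)/(24.347−19.894) × (22.239−19.894) + 101 = 99/4.453 × 2.345 + 101 ≈ 153.13 → 153.
Dhaka: row 11.521–19.893 (AQI 51–100). (100−51)·(18.027−11.521)/(19.893−11.521) + 51 = 49·6.506/8.372 + 51 ≈ 89.08 → 89.
AQIs: Pittsburgh=177, Cairo=181, Phoenix=175, Jakarta=153, Dhaka=89. Sum = 177 + 181 + 175 + 153 + 89 = 775.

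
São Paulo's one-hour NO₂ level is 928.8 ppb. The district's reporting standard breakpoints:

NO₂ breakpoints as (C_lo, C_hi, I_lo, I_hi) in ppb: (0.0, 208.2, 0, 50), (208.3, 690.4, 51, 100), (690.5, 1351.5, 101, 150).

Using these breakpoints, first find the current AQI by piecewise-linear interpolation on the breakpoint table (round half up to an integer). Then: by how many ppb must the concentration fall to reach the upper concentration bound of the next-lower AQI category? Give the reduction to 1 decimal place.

NO₂ 928.8: bracket 690.5–1351.5 → index 101–150; slope 49/661.0, offset 238.3.
AQI = 101 + 49/661.0·238.3 ≈ 118.67 ⇒ 119.
Current AQI 119 is in the Unhealthy for Sensitive Groups range (101–150). The next-lower category tops out at AQI 100, whose upper concentration bound is 690.4 ppb.
Reduction needed = 928.8 − 690.4 = 238.4 ppb.

238.4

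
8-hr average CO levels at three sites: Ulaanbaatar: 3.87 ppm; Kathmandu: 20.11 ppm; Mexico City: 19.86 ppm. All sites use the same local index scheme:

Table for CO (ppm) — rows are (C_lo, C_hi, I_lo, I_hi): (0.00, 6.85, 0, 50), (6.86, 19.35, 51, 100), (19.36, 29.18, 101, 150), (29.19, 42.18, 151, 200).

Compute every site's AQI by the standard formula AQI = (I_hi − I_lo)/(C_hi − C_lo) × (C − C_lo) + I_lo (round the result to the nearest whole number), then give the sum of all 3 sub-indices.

236

Ulaanbaatar: row 0.00–6.85 (AQI 0–50). (50−0)·(3.87−0.00)/(6.85−0.00) + 0 = 50·3.87/6.85 + 0 ≈ 28.25 → 28.
Kathmandu: 20.11 lies in 19.36–29.18, so I_lo=101, I_hi=150, C_lo=19.36, C_hi=29.18.
(150−101)/(29.18−19.36) × (20.11−19.36) + 101 = 49/9.82 × 0.75 + 101 ≈ 104.74 → 105.
Mexico City: 19.86 ∈ [19.36, 29.18] ↔ index [101, 150].
101 + (19.86−19.36)·(150−101)/(29.18−19.36) = 101 + 0.50·49/9.82 ≈ 103.49, so AQI = 103.
AQIs: Ulaanbaatar=28, Kathmandu=105, Mexico City=103. Sum = 28 + 105 + 103 = 236.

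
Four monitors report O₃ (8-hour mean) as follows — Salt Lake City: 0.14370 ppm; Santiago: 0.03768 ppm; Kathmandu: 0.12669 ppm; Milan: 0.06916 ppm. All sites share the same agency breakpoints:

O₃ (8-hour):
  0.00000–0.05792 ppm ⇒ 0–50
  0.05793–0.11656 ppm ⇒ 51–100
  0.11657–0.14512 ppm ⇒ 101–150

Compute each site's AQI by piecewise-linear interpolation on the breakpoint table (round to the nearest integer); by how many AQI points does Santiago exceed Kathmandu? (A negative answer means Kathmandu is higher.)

-85

Salt Lake City: 0.14370 lies in 0.11657–0.14512, so I_lo=101, I_hi=150, C_lo=0.11657, C_hi=0.14512.
(150−101)/(0.14512−0.11657) × (0.14370−0.11657) + 101 = 49/0.02855 × 0.02713 + 101 ≈ 147.56 → 148.
Santiago: 0.03768 ∈ [0.00000, 0.05792] ↔ index [0, 50].
0 + (0.03768−0.00000)·(50−0)/(0.05792−0.00000) = 0 + 0.03768·50/0.05792 ≈ 32.53, so AQI = 33.
Kathmandu: 0.12669 ∈ [0.11657, 0.14512] ↔ index [101, 150].
101 + (0.12669−0.11657)·(150−101)/(0.14512−0.11657) = 101 + 0.01012·49/0.02855 ≈ 118.37, so AQI = 118.
Milan: row 0.05793–0.11656 (AQI 51–100). (100−51)·(0.06916−0.05793)/(0.11656−0.05793) + 51 = 49·0.01123/0.05863 + 51 ≈ 60.39 → 60.
AQIs: Salt Lake City=148, Santiago=33, Kathmandu=118, Milan=60. Santiago (33) − Kathmandu (118) = -85.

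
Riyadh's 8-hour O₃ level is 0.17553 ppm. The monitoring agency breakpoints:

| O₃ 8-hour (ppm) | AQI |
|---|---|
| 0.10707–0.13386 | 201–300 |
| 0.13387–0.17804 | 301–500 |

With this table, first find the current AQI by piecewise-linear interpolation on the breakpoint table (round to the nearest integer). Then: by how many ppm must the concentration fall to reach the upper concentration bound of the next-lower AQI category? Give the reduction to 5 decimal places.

0.04167

O₃: row 0.13387–0.17804 (AQI 301–500). (500−301)·(0.17553−0.13387)/(0.17804−0.13387) + 301 = 199·0.04166/0.04417 + 301 ≈ 488.69 → 489.
Current AQI 489 is in the Hazardous range (301–500). The next-lower category tops out at AQI 300, whose upper concentration bound is 0.13386 ppm.
Reduction needed = 0.17553 − 0.13386 = 0.04167 ppm.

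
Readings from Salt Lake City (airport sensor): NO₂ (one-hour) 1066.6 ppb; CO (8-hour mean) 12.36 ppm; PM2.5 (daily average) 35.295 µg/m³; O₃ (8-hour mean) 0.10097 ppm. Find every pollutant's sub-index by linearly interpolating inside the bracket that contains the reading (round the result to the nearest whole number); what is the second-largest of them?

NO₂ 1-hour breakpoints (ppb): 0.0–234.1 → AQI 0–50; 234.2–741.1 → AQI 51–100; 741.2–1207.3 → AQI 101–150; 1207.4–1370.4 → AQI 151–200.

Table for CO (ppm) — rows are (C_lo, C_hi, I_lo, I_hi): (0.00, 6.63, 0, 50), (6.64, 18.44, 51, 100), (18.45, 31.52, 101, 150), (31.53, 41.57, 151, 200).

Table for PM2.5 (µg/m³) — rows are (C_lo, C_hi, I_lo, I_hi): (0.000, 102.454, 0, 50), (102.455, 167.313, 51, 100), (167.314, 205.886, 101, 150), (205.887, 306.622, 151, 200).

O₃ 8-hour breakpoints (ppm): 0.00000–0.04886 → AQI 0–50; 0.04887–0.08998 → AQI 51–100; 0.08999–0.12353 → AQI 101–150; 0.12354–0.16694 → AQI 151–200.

117

NO₂: 1066.6 lies in 741.2–1207.3, so I_lo=101, I_hi=150, C_lo=741.2, C_hi=1207.3.
(150−101)/(1207.3−741.2) × (1066.6−741.2) + 101 = 49/466.1 × 325.4 + 101 ≈ 135.21 → 135.
CO: row 6.64–18.44 (AQI 51–100). (100−51)·(12.36−6.64)/(18.44−6.64) + 51 = 49·5.72/11.80 + 51 ≈ 74.75 → 75.
PM2.5: 35.295 lies in 0.000–102.454, so I_lo=0, I_hi=50, C_lo=0.000, C_hi=102.454.
(50−0)/(102.454−0.000) × (35.295−0.000) + 0 = 50/102.454 × 35.295 + 0 ≈ 17.22 → 17.
O₃: row 0.08999–0.12353 (AQI 101–150). (150−101)·(0.10097−0.08999)/(0.12353−0.08999) + 101 = 49·0.01098/0.03354 + 101 ≈ 117.04 → 117.
Sub-indices: NO₂→135, CO→75, PM2.5→17, O₃→117. Ranked high→low: 135, 117, 75, 17. Second-highest sub-index = 117.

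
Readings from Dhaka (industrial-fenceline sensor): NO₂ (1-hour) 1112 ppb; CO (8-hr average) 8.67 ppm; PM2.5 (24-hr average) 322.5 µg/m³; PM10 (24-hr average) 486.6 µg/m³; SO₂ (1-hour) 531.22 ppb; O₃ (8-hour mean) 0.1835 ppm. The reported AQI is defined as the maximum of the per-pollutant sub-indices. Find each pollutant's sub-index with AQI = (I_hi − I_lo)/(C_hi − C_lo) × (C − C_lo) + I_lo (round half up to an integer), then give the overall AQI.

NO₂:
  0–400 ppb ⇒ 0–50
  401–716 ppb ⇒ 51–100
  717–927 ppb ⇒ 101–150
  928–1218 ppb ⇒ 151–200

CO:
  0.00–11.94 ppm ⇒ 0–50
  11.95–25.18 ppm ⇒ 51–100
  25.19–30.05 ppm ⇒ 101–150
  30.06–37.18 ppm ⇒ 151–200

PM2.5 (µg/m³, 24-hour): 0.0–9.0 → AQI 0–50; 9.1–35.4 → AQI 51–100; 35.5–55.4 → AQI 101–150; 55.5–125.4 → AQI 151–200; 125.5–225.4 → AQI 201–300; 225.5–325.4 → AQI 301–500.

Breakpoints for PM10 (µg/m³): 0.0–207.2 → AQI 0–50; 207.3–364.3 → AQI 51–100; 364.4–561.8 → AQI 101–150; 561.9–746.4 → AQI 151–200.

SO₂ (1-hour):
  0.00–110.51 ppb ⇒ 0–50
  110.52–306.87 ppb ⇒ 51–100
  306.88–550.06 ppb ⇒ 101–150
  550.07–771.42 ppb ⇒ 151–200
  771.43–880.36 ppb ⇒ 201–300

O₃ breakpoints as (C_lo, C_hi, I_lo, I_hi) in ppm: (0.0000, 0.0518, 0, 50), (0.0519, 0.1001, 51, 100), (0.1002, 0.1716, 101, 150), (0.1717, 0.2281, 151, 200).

494

NO₂ 1112: bracket 928–1218 → index 151–200; slope 49/290, offset 184.
AQI = 151 + 49/290·184 ≈ 182.09 ⇒ 182.
CO: row 0.00–11.94 (AQI 0–50). (50−0)·(8.67−0.00)/(11.94−0.00) + 0 = 50·8.67/11.94 + 0 ≈ 36.31 → 36.
PM2.5: 322.5 lies in 225.5–325.4, so I_lo=301, I_hi=500, C_lo=225.5, C_hi=325.4.
(500−301)/(325.4−225.5) × (322.5−225.5) + 301 = 199/99.9 × 97.0 + 301 ≈ 494.22 → 494.
PM10: 486.6 lies in 364.4–561.8, so I_lo=101, I_hi=150, C_lo=364.4, C_hi=561.8.
(150−101)/(561.8−364.4) × (486.6−364.4) + 101 = 49/197.4 × 122.2 + 101 ≈ 131.33 → 131.
SO₂: 531.22 ∈ [306.88, 550.06] ↔ index [101, 150].
101 + (531.22−306.88)·(150−101)/(550.06−306.88) = 101 + 224.34·49/243.18 ≈ 146.20, so AQI = 146.
O₃: 0.1835 ∈ [0.1717, 0.2281] ↔ index [151, 200].
151 + (0.1835−0.1717)·(200−151)/(0.2281−0.1717) = 151 + 0.0118·49/0.0564 ≈ 161.25, so AQI = 161.
Sub-indices: NO₂→182, CO→36, PM2.5→494, PM10→131, SO₂→146, O₃→161. Overall AQI = max = 494; dominant pollutant is PM2.5.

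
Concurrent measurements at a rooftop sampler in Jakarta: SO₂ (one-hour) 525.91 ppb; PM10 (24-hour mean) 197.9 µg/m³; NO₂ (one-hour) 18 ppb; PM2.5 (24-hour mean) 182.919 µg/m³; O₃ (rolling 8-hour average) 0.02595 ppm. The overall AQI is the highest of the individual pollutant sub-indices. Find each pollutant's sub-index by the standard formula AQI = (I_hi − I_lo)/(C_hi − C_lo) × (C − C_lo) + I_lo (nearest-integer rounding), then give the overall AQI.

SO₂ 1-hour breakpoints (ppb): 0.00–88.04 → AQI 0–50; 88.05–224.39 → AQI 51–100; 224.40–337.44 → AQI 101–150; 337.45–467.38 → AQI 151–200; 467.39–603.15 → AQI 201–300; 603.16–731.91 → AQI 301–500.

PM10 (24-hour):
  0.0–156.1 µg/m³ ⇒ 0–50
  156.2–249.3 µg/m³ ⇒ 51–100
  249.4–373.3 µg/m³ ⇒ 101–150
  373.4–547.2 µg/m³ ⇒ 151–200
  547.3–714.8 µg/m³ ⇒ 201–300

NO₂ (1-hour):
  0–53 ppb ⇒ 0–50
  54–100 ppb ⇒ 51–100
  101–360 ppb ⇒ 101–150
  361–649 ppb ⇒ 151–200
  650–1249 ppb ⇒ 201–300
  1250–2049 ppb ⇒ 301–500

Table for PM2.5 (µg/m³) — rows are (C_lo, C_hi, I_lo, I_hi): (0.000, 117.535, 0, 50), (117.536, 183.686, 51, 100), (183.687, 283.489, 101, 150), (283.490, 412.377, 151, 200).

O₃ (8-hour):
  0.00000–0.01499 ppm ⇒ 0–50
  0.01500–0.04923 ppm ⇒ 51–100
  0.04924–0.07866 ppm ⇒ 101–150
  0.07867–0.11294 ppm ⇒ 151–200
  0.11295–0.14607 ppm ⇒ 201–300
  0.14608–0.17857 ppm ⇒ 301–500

SO₂: row 467.39–603.15 (AQI 201–300). (300−201)·(525.91−467.39)/(603.15−467.39) + 201 = 99·58.52/135.76 + 201 ≈ 243.67 → 244.
PM10: 197.9 ∈ [156.2, 249.3] ↔ index [51, 100].
51 + (197.9−156.2)·(100−51)/(249.3−156.2) = 51 + 41.7·49/93.1 ≈ 72.95, so AQI = 73.
NO₂ 18: bracket 0–53 → index 0–50; slope 50/53, offset 18.
AQI = 0 + 50/53·18 ≈ 16.98 ⇒ 17.
PM2.5: 182.919 lies in 117.536–183.686, so I_lo=51, I_hi=100, C_lo=117.536, C_hi=183.686.
(100−51)/(183.686−117.536) × (182.919−117.536) + 51 = 49/66.150 × 65.383 + 51 ≈ 99.43 → 99.
O₃: 0.02595 lies in 0.01500–0.04923, so I_lo=51, I_hi=100, C_lo=0.01500, C_hi=0.04923.
(100−51)/(0.04923−0.01500) × (0.02595−0.01500) + 51 = 49/0.03423 × 0.01095 + 51 ≈ 66.67 → 67.
Sub-indices: SO₂→244, PM10→73, NO₂→17, PM2.5→99, O₃→67. Overall AQI = max = 244; dominant pollutant is SO₂.

244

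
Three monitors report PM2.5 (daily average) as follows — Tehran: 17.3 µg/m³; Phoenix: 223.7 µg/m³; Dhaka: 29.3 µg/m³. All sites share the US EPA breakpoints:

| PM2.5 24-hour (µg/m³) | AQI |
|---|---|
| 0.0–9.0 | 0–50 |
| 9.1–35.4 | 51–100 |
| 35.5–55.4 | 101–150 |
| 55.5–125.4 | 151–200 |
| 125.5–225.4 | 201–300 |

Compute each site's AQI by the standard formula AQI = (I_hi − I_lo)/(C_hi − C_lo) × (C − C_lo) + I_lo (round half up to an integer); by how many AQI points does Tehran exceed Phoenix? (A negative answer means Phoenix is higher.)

-232

Tehran: 17.3 lies in 9.1–35.4, so I_lo=51, I_hi=100, C_lo=9.1, C_hi=35.4.
(100−51)/(35.4−9.1) × (17.3−9.1) + 51 = 49/26.3 × 8.2 + 51 ≈ 66.28 → 66.
Phoenix: 223.7 ∈ [125.5, 225.4] ↔ index [201, 300].
201 + (223.7−125.5)·(300−201)/(225.4−125.5) = 201 + 98.2·99/99.9 ≈ 298.32, so AQI = 298.
Dhaka 29.3: bracket 9.1–35.4 → index 51–100; slope 49/26.3, offset 20.2.
AQI = 51 + 49/26.3·20.2 ≈ 88.63 ⇒ 89.
AQIs: Tehran=66, Phoenix=298, Dhaka=89. Tehran (66) − Phoenix (298) = -232.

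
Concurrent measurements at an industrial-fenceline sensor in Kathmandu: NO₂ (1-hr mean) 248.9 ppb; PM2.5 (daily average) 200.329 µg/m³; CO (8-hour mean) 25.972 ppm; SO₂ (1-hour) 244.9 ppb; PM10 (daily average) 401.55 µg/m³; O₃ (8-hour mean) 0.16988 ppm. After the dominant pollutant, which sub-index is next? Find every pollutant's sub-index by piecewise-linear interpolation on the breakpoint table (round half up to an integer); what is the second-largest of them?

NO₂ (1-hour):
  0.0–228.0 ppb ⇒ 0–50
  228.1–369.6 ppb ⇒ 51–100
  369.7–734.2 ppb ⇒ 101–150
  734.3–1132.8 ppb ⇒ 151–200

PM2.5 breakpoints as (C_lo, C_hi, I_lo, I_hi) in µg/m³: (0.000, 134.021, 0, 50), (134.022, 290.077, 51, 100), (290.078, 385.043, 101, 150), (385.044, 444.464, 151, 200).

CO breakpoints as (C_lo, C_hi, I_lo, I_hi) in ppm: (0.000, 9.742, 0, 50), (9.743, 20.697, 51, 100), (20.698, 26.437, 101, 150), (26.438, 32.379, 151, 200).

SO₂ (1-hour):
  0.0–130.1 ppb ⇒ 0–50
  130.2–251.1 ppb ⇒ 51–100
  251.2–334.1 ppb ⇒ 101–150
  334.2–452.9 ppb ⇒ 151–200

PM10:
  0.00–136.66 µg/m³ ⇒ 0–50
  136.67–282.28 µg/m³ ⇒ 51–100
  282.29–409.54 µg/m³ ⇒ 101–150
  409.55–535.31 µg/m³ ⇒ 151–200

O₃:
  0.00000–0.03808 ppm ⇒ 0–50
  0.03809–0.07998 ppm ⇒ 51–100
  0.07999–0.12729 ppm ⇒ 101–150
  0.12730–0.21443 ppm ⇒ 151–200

NO₂ 248.9: bracket 228.1–369.6 → index 51–100; slope 49/141.5, offset 20.8.
AQI = 51 + 49/141.5·20.8 ≈ 58.20 ⇒ 58.
PM2.5: 200.329 lies in 134.022–290.077, so I_lo=51, I_hi=100, C_lo=134.022, C_hi=290.077.
(100−51)/(290.077−134.022) × (200.329−134.022) + 51 = 49/156.055 × 66.307 + 51 ≈ 71.82 → 72.
CO: row 20.698–26.437 (AQI 101–150). (150−101)·(25.972−20.698)/(26.437−20.698) + 101 = 49·5.274/5.739 + 101 ≈ 146.03 → 146.
SO₂ 244.9: bracket 130.2–251.1 → index 51–100; slope 49/120.9, offset 114.7.
AQI = 51 + 49/120.9·114.7 ≈ 97.49 ⇒ 97.
PM10: 401.55 lies in 282.29–409.54, so I_lo=101, I_hi=150, C_lo=282.29, C_hi=409.54.
(150−101)/(409.54−282.29) × (401.55−282.29) + 101 = 49/127.25 × 119.26 + 101 ≈ 146.92 → 147.
O₃: row 0.12730–0.21443 (AQI 151–200). (200−151)·(0.16988−0.12730)/(0.21443−0.12730) + 151 = 49·0.04258/0.08713 + 151 ≈ 174.95 → 175.
Sub-indices: NO₂→58, PM2.5→72, CO→146, SO₂→97, PM10→147, O₃→175. Ranked high→low: 175, 147, 146, 97, 72, 58. Second-highest sub-index = 147.

147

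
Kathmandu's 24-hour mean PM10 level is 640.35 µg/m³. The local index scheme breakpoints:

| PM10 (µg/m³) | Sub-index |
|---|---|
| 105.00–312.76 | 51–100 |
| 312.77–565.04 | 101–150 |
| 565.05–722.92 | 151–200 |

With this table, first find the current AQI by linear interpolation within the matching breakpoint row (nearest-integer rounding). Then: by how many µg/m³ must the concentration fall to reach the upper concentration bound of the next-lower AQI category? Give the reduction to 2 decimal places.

PM10: 640.35 lies in 565.05–722.92, so I_lo=151, I_hi=200, C_lo=565.05, C_hi=722.92.
(200−151)/(722.92−565.05) × (640.35−565.05) + 151 = 49/157.87 × 75.30 + 151 ≈ 174.37 → 174.
Current AQI 174 is in the Unhealthy range (151–200). The next-lower category tops out at AQI 150, whose upper concentration bound is 565.04 µg/m³.
Reduction needed = 640.35 − 565.04 = 75.31 µg/m³.

75.31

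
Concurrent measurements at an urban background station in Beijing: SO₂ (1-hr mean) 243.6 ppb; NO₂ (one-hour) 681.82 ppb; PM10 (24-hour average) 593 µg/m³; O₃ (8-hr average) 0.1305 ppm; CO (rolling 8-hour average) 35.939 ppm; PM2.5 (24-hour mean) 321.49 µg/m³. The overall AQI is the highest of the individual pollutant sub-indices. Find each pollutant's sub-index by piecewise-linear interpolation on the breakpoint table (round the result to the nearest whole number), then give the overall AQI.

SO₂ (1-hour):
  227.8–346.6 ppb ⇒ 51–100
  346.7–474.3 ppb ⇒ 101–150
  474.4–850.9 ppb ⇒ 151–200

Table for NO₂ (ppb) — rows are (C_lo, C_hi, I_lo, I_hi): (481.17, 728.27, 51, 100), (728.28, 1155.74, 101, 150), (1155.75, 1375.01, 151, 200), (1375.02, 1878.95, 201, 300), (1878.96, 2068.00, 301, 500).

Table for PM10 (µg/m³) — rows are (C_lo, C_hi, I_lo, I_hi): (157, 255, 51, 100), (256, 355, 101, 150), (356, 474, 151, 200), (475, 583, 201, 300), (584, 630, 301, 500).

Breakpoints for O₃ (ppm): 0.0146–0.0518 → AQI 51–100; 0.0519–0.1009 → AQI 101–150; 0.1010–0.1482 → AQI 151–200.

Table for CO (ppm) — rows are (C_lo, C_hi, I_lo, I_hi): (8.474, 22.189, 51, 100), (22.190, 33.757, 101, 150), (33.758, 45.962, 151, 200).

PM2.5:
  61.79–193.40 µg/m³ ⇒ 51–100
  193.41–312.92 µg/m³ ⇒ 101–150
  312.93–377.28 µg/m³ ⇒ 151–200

SO₂: 243.6 ∈ [227.8, 346.6] ↔ index [51, 100].
51 + (243.6−227.8)·(100−51)/(346.6−227.8) = 51 + 15.8·49/118.8 ≈ 57.52, so AQI = 58.
NO₂: 681.82 lies in 481.17–728.27, so I_lo=51, I_hi=100, C_lo=481.17, C_hi=728.27.
(100−51)/(728.27−481.17) × (681.82−481.17) + 51 = 49/247.10 × 200.65 + 51 ≈ 90.79 → 91.
PM10: row 584–630 (AQI 301–500). (500−301)·(593−584)/(630−584) + 301 = 199·9/46 + 301 ≈ 339.93 → 340.
O₃: 0.1305 ∈ [0.1010, 0.1482] ↔ index [151, 200].
151 + (0.1305−0.1010)·(200−151)/(0.1482−0.1010) = 151 + 0.0295·49/0.0472 ≈ 181.63, so AQI = 182.
CO 35.939: bracket 33.758–45.962 → index 151–200; slope 49/12.204, offset 2.181.
AQI = 151 + 49/12.204·2.181 ≈ 159.76 ⇒ 160.
PM2.5: 321.49 lies in 312.93–377.28, so I_lo=151, I_hi=200, C_lo=312.93, C_hi=377.28.
(200−151)/(377.28−312.93) × (321.49−312.93) + 151 = 49/64.35 × 8.56 + 151 ≈ 157.52 → 158.
Sub-indices: SO₂→58, NO₂→91, PM10→340, O₃→182, CO→160, PM2.5→158. Overall AQI = max = 340; dominant pollutant is PM10.

340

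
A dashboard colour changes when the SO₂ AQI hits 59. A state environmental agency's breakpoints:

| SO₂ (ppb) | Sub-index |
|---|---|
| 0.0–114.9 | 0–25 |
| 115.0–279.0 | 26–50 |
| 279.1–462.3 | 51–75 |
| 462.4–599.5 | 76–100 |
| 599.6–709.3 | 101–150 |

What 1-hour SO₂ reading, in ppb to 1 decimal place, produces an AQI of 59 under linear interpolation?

340.2

AQI 59 lies in the 51–75 band, which corresponds to 279.1–462.3 ppb.
C = 279.1 + (59−51)×(462.3−279.1)/(75−51) = 279.1 + 8×183.2/24 ≈ 340.167 ppb → 340.2 ppb to 1 dp.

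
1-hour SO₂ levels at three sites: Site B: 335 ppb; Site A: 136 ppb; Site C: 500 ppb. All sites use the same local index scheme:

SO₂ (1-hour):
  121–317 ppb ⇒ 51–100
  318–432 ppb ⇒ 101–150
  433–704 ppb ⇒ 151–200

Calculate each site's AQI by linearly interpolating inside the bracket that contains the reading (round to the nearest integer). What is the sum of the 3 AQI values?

326

Site B 335: bracket 318–432 → index 101–150; slope 49/114, offset 17.
AQI = 101 + 49/114·17 ≈ 108.31 ⇒ 108.
Site A 136: bracket 121–317 → index 51–100; slope 49/196, offset 15.
AQI = 51 + 49/196·15 ≈ 54.75 ⇒ 55.
Site C 500: bracket 433–704 → index 151–200; slope 49/271, offset 67.
AQI = 151 + 49/271·67 ≈ 163.11 ⇒ 163.
AQIs: Site B=108, Site A=55, Site C=163. Sum = 108 + 55 + 163 = 326.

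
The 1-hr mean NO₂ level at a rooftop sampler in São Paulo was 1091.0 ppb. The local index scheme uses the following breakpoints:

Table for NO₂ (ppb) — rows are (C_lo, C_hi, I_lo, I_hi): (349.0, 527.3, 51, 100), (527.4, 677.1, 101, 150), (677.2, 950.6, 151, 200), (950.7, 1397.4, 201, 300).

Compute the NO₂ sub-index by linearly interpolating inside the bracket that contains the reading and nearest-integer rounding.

232

NO₂: row 950.7–1397.4 (AQI 201–300). (300−201)·(1091.0−950.7)/(1397.4−950.7) + 201 = 99·140.3/446.7 + 201 ≈ 232.09 → 232.
AQI 232 falls in the Very Unhealthy category.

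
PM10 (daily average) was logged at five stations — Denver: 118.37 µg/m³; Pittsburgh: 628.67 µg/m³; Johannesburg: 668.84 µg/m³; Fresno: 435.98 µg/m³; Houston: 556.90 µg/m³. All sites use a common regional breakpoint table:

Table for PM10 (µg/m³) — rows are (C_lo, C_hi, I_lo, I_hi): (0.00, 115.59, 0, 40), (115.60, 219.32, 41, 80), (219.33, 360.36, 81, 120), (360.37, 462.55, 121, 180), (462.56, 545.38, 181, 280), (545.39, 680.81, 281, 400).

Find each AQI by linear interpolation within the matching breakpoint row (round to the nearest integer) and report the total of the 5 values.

1241

Denver: row 115.60–219.32 (AQI 41–80). (80−41)·(118.37−115.60)/(219.32−115.60) + 41 = 39·2.77/103.72 + 41 ≈ 42.04 → 42.
Pittsburgh: 628.67 lies in 545.39–680.81, so I_lo=281, I_hi=400, C_lo=545.39, C_hi=680.81.
(400−281)/(680.81−545.39) × (628.67−545.39) + 281 = 119/135.42 × 83.28 + 281 ≈ 354.18 → 354.
Johannesburg: 668.84 ∈ [545.39, 680.81] ↔ index [281, 400].
281 + (668.84−545.39)·(400−281)/(680.81−545.39) = 281 + 123.45·119/135.42 ≈ 389.48, so AQI = 389.
Fresno: 435.98 lies in 360.37–462.55, so I_lo=121, I_hi=180, C_lo=360.37, C_hi=462.55.
(180−121)/(462.55−360.37) × (435.98−360.37) + 121 = 59/102.18 × 75.61 + 121 ≈ 164.66 → 165.
Houston: row 545.39–680.81 (AQI 281–400). (400−281)·(556.90−545.39)/(680.81−545.39) + 281 = 119·11.51/135.42 + 281 ≈ 291.11 → 291.
AQIs: Denver=42, Pittsburgh=354, Johannesburg=389, Fresno=165, Houston=291. Sum = 42 + 354 + 389 + 165 + 291 = 1241.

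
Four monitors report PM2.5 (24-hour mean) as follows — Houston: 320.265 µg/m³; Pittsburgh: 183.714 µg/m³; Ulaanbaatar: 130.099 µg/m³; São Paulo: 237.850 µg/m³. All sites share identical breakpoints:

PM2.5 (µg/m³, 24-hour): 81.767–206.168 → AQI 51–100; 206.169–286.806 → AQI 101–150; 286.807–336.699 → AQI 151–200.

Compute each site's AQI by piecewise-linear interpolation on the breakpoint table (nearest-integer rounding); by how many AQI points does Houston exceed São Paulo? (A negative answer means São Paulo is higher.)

64

Houston: 320.265 ∈ [286.807, 336.699] ↔ index [151, 200].
151 + (320.265−286.807)·(200−151)/(336.699−286.807) = 151 + 33.458·49/49.892 ≈ 183.86, so AQI = 184.
Pittsburgh: 183.714 ∈ [81.767, 206.168] ↔ index [51, 100].
51 + (183.714−81.767)·(100−51)/(206.168−81.767) = 51 + 101.947·49/124.401 ≈ 91.16, so AQI = 91.
Ulaanbaatar: 130.099 lies in 81.767–206.168, so I_lo=51, I_hi=100, C_lo=81.767, C_hi=206.168.
(100−51)/(206.168−81.767) × (130.099−81.767) + 51 = 49/124.401 × 48.332 + 51 ≈ 70.04 → 70.
São Paulo: 237.850 ∈ [206.169, 286.806] ↔ index [101, 150].
101 + (237.850−206.169)·(150−101)/(286.806−206.169) = 101 + 31.681·49/80.637 ≈ 120.25, so AQI = 120.
AQIs: Houston=184, Pittsburgh=91, Ulaanbaatar=70, São Paulo=120. Houston (184) − São Paulo (120) = 64.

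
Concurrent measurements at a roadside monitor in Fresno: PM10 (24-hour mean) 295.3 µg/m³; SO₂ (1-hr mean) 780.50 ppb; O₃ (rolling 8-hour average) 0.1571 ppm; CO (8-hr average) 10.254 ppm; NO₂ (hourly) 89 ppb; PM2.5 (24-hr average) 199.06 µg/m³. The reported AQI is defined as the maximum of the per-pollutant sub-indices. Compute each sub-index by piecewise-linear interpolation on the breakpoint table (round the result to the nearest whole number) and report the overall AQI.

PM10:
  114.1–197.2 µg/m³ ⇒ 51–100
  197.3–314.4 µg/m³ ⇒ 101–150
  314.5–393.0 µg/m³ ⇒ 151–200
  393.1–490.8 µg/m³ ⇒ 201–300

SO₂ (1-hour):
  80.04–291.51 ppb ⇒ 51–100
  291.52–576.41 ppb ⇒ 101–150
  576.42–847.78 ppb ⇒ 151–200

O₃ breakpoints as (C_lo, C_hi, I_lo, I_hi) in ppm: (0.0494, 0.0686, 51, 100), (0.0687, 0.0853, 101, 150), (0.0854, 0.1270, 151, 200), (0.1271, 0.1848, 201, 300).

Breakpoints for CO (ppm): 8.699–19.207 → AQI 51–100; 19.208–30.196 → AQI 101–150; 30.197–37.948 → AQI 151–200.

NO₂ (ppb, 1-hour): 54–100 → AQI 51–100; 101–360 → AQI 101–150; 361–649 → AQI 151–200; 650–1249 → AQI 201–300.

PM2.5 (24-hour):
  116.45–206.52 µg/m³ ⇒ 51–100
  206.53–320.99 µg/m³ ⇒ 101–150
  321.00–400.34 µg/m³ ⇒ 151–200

252

PM10: 295.3 ∈ [197.3, 314.4] ↔ index [101, 150].
101 + (295.3−197.3)·(150−101)/(314.4−197.3) = 101 + 98.0·49/117.1 ≈ 142.01, so AQI = 142.
SO₂: row 576.42–847.78 (AQI 151–200). (200−151)·(780.50−576.42)/(847.78−576.42) + 151 = 49·204.08/271.36 + 151 ≈ 187.85 → 188.
O₃: 0.1571 lies in 0.1271–0.1848, so I_lo=201, I_hi=300, C_lo=0.1271, C_hi=0.1848.
(300−201)/(0.1848−0.1271) × (0.1571−0.1271) + 201 = 99/0.0577 × 0.0300 + 201 ≈ 252.47 → 252.
CO: 10.254 lies in 8.699–19.207, so I_lo=51, I_hi=100, C_lo=8.699, C_hi=19.207.
(100−51)/(19.207−8.699) × (10.254−8.699) + 51 = 49/10.508 × 1.555 + 51 ≈ 58.25 → 58.
NO₂: 89 ∈ [54, 100] ↔ index [51, 100].
51 + (89−54)·(100−51)/(100−54) = 51 + 35·49/46 ≈ 88.28, so AQI = 88.
PM2.5 199.06: bracket 116.45–206.52 → index 51–100; slope 49/90.07, offset 82.61.
AQI = 51 + 49/90.07·82.61 ≈ 95.94 ⇒ 96.
Sub-indices: PM10→142, SO₂→188, O₃→252, CO→58, NO₂→88, PM2.5→96. Overall AQI = max = 252; dominant pollutant is O₃.
AQI 252: Very Unhealthy.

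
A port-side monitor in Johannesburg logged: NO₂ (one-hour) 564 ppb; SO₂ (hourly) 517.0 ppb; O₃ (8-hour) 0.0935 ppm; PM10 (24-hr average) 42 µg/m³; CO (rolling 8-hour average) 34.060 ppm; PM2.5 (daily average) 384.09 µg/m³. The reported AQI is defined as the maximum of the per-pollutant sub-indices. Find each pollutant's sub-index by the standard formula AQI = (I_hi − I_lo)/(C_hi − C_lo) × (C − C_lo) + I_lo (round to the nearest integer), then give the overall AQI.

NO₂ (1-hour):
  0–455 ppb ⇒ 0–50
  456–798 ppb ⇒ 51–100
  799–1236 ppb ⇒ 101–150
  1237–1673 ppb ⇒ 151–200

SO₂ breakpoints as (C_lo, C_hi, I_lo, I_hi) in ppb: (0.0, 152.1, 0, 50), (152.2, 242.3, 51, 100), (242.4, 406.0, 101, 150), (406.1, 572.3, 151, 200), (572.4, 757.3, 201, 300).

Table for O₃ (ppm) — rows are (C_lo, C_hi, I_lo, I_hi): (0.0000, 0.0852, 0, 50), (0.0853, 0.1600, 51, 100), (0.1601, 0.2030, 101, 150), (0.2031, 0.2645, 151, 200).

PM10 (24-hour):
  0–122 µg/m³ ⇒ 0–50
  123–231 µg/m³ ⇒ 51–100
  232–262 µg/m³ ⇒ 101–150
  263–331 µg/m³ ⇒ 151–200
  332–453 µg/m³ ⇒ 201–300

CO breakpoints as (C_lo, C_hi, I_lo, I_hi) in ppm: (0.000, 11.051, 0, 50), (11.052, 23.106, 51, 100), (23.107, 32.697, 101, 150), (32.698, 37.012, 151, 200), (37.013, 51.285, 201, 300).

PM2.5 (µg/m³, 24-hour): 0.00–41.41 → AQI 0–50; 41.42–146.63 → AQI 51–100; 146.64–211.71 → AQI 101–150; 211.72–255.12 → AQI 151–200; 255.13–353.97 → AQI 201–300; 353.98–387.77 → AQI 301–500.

478

NO₂: row 456–798 (AQI 51–100). (100−51)·(564−456)/(798−456) + 51 = 49·108/342 + 51 ≈ 66.47 → 66.
SO₂: row 406.1–572.3 (AQI 151–200). (200−151)·(517.0−406.1)/(572.3−406.1) + 151 = 49·110.9/166.2 + 151 ≈ 183.70 → 184.
O₃: 0.0935 ∈ [0.0853, 0.1600] ↔ index [51, 100].
51 + (0.0935−0.0853)·(100−51)/(0.1600−0.0853) = 51 + 0.0082·49/0.0747 ≈ 56.38, so AQI = 56.
PM10: row 0–122 (AQI 0–50). (50−0)·(42−0)/(122−0) + 0 = 50·42/122 + 0 ≈ 17.21 → 17.
CO: 34.060 ∈ [32.698, 37.012] ↔ index [151, 200].
151 + (34.060−32.698)·(200−151)/(37.012−32.698) = 151 + 1.362·49/4.314 ≈ 166.47, so AQI = 166.
PM2.5: 384.09 ∈ [353.98, 387.77] ↔ index [301, 500].
301 + (384.09−353.98)·(500−301)/(387.77−353.98) = 301 + 30.11·199/33.79 ≈ 478.33, so AQI = 478.
Sub-indices: NO₂→66, SO₂→184, O₃→56, PM10→17, CO→166, PM2.5→478. Overall AQI = max = 478; dominant pollutant is PM2.5.
AQI 478: Hazardous.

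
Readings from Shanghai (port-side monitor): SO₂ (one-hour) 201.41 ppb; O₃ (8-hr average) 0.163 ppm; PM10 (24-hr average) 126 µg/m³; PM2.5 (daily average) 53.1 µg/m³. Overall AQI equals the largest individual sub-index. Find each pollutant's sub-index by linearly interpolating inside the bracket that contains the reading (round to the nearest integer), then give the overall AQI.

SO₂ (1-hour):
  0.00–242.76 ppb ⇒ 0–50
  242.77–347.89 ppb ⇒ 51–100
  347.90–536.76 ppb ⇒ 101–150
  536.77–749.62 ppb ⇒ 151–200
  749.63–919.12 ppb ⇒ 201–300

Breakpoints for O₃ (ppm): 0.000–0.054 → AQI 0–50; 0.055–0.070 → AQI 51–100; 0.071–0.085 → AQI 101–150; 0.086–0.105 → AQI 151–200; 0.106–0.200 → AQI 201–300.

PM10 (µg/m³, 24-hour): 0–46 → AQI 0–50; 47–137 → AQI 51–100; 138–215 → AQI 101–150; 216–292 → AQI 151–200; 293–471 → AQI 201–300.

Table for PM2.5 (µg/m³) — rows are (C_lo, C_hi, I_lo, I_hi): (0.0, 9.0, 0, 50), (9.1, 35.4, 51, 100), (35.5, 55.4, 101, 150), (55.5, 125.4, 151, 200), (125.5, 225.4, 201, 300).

SO₂: row 0.00–242.76 (AQI 0–50). (50−0)·(201.41−0.00)/(242.76−0.00) + 0 = 50·201.41/242.76 + 0 ≈ 41.48 → 41.
O₃: 0.163 lies in 0.106–0.200, so I_lo=201, I_hi=300, C_lo=0.106, C_hi=0.200.
(300−201)/(0.200−0.106) × (0.163−0.106) + 201 = 99/0.094 × 0.057 + 201 ≈ 261.03 → 261.
PM10: row 47–137 (AQI 51–100). (100−51)·(126−47)/(137−47) + 51 = 49·79/90 + 51 ≈ 94.01 → 94.
PM2.5: row 35.5–55.4 (AQI 101–150). (150−101)·(53.1−35.5)/(55.4−35.5) + 101 = 49·17.6/19.9 + 101 ≈ 144.34 → 144.
Sub-indices: SO₂→41, O₃→261, PM10→94, PM2.5→144. Overall AQI = max = 261; dominant pollutant is O₃.

261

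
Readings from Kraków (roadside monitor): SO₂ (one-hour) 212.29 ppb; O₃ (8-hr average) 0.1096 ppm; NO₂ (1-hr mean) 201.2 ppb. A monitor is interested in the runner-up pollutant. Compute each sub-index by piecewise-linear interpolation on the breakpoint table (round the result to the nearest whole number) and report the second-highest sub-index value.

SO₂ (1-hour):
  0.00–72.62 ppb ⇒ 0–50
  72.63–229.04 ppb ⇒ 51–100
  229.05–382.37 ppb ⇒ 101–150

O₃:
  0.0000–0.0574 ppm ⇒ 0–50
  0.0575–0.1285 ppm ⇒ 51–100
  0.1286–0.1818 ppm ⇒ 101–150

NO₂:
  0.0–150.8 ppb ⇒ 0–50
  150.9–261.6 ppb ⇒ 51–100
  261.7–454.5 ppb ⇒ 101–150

SO₂: 212.29 lies in 72.63–229.04, so I_lo=51, I_hi=100, C_lo=72.63, C_hi=229.04.
(100−51)/(229.04−72.63) × (212.29−72.63) + 51 = 49/156.41 × 139.66 + 51 ≈ 94.75 → 95.
O₃: row 0.0575–0.1285 (AQI 51–100). (100−51)·(0.1096−0.0575)/(0.1285−0.0575) + 51 = 49·0.0521/0.0710 + 51 ≈ 86.96 → 87.
NO₂: 201.2 ∈ [150.9, 261.6] ↔ index [51, 100].
51 + (201.2−150.9)·(100−51)/(261.6−150.9) = 51 + 50.3·49/110.7 ≈ 73.26, so AQI = 73.
Sub-indices: SO₂→95, O₃→87, NO₂→73. Ranked high→low: 95, 87, 73. Second-highest sub-index = 87.

87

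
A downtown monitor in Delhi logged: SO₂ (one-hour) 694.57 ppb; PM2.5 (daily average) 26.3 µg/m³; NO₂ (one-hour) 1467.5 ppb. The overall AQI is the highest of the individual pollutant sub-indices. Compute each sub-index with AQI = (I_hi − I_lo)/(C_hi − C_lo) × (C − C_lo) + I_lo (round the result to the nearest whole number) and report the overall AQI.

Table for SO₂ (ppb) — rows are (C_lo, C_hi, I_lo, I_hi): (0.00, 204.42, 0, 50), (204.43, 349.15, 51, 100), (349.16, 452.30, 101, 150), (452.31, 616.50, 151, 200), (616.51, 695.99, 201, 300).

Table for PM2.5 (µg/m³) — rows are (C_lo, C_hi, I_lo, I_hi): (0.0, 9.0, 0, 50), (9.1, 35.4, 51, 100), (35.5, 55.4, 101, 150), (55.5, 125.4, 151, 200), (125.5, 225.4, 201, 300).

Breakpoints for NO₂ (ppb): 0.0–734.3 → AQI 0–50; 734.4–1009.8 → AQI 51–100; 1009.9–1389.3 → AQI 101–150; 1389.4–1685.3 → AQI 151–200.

298

SO₂: row 616.51–695.99 (AQI 201–300). (300−201)·(694.57−616.51)/(695.99−616.51) + 201 = 99·78.06/79.48 + 201 ≈ 298.23 → 298.
PM2.5: 26.3 ∈ [9.1, 35.4] ↔ index [51, 100].
51 + (26.3−9.1)·(100−51)/(35.4−9.1) = 51 + 17.2·49/26.3 ≈ 83.05, so AQI = 83.
NO₂: 1467.5 ∈ [1389.4, 1685.3] ↔ index [151, 200].
151 + (1467.5−1389.4)·(200−151)/(1685.3−1389.4) = 151 + 78.1·49/295.9 ≈ 163.93, so AQI = 164.
Sub-indices: SO₂→298, PM2.5→83, NO₂→164. Overall AQI = max = 298; dominant pollutant is SO₂.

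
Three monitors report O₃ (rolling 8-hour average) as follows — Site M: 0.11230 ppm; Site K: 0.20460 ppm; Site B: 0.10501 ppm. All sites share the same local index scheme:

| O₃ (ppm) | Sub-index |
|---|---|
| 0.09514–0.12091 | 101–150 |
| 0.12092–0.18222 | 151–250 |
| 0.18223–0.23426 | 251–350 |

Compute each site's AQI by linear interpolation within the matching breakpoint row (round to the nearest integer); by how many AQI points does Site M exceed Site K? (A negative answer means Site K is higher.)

Site M: row 0.09514–0.12091 (AQI 101–150). (150−101)·(0.11230−0.09514)/(0.12091−0.09514) + 101 = 49·0.01716/0.02577 + 101 ≈ 133.63 → 134.
Site K: row 0.18223–0.23426 (AQI 251–350). (350−251)·(0.20460−0.18223)/(0.23426−0.18223) + 251 = 99·0.02237/0.05203 + 251 ≈ 293.56 → 294.
Site B: 0.10501 ∈ [0.09514, 0.12091] ↔ index [101, 150].
101 + (0.10501−0.09514)·(150−101)/(0.12091−0.09514) = 101 + 0.00987·49/0.02577 ≈ 119.77, so AQI = 120.
AQIs: Site M=134, Site K=294, Site B=120. Site M (134) − Site K (294) = -160.

-160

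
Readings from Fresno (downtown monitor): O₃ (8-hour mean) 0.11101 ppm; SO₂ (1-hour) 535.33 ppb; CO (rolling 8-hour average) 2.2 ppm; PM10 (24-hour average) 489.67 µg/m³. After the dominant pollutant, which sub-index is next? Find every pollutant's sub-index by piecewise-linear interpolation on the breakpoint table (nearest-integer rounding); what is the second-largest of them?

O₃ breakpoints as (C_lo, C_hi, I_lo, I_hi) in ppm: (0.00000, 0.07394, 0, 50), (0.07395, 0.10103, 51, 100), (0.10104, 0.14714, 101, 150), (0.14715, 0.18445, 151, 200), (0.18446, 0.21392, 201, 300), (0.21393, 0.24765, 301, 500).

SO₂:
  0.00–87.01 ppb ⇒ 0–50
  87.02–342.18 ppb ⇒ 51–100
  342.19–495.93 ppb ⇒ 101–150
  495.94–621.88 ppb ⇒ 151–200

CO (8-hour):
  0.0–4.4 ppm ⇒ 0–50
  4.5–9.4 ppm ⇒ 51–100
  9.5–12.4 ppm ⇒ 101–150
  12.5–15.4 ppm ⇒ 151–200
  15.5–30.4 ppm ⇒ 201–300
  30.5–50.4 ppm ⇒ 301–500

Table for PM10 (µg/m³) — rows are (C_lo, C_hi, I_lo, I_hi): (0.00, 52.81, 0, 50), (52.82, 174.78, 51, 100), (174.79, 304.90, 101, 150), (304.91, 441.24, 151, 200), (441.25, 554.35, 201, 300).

166

O₃: 0.11101 ∈ [0.10104, 0.14714] ↔ index [101, 150].
101 + (0.11101−0.10104)·(150−101)/(0.14714−0.10104) = 101 + 0.00997·49/0.04610 ≈ 111.60, so AQI = 112.
SO₂: 535.33 ∈ [495.94, 621.88] ↔ index [151, 200].
151 + (535.33−495.94)·(200−151)/(621.88−495.94) = 151 + 39.39·49/125.94 ≈ 166.33, so AQI = 166.
CO: 2.2 lies in 0.0–4.4, so I_lo=0, I_hi=50, C_lo=0.0, C_hi=4.4.
(50−0)/(4.4−0.0) × (2.2−0.0) + 0 = 50/4.4 × 2.2 + 0 ≈ 25.00 → 25.
PM10: row 441.25–554.35 (AQI 201–300). (300−201)·(489.67−441.25)/(554.35−441.25) + 201 = 99·48.42/113.10 + 201 ≈ 243.38 → 243.
Sub-indices: O₃→112, SO₂→166, CO→25, PM10→243. Ranked high→low: 243, 166, 112, 25. Second-highest sub-index = 166.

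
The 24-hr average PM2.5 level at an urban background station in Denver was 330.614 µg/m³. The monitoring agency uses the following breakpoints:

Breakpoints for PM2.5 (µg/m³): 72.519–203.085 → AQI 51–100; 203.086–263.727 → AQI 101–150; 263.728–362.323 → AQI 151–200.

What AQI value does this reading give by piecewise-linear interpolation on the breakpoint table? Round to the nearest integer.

184

PM2.5: 330.614 lies in 263.728–362.323, so I_lo=151, I_hi=200, C_lo=263.728, C_hi=362.323.
(200−151)/(362.323−263.728) × (330.614−263.728) + 151 = 49/98.595 × 66.886 + 151 ≈ 184.24 → 184.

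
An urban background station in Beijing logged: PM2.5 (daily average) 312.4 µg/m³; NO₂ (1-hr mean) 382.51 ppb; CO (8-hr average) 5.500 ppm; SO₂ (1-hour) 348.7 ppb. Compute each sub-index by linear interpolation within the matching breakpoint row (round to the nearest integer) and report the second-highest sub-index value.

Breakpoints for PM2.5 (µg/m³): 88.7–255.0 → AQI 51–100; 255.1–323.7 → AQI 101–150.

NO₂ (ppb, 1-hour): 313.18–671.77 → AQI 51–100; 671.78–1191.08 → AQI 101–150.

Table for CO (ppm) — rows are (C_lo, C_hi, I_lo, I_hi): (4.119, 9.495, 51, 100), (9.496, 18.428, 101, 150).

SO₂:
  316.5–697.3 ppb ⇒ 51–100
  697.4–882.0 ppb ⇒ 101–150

64

PM2.5: 312.4 lies in 255.1–323.7, so I_lo=101, I_hi=150, C_lo=255.1, C_hi=323.7.
(150−101)/(323.7−255.1) × (312.4−255.1) + 101 = 49/68.6 × 57.3 + 101 ≈ 141.93 → 142.
NO₂: 382.51 lies in 313.18–671.77, so I_lo=51, I_hi=100, C_lo=313.18, C_hi=671.77.
(100−51)/(671.77−313.18) × (382.51−313.18) + 51 = 49/358.59 × 69.33 + 51 ≈ 60.47 → 60.
CO: 5.500 lies in 4.119–9.495, so I_lo=51, I_hi=100, C_lo=4.119, C_hi=9.495.
(100−51)/(9.495−4.119) × (5.500−4.119) + 51 = 49/5.376 × 1.381 + 51 ≈ 63.59 → 64.
SO₂: 348.7 ∈ [316.5, 697.3] ↔ index [51, 100].
51 + (348.7−316.5)·(100−51)/(697.3−316.5) = 51 + 32.2·49/380.8 ≈ 55.14, so AQI = 55.
Sub-indices: PM2.5→142, NO₂→60, CO→64, SO₂→55. Ranked high→low: 142, 64, 60, 55. Second-highest sub-index = 64.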